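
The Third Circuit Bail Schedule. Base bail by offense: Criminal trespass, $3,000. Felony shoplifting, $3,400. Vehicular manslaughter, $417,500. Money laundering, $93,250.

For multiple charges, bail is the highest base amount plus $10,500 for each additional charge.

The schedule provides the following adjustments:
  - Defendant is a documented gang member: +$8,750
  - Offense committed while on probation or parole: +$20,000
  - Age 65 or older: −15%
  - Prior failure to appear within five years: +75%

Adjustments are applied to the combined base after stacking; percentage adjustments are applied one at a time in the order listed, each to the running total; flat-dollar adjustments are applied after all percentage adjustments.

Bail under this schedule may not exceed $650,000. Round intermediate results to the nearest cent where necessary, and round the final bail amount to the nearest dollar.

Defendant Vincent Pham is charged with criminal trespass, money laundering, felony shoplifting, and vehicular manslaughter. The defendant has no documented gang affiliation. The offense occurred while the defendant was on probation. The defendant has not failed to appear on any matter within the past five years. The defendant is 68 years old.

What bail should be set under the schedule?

$401,650

Base amounts from the schedule: criminal trespass $3,000; money laundering $93,250; felony shoplifting $3,400; vehicular manslaughter $417,500.
Stacking rule: highest base plus $10,500 per additional charge. Highest is vehicular manslaughter at $417,500; 3 additional charges → +$31,500. Combined base = $449,000.
Age 65 or older (−15%): $449,000 × 0.85 = $381,650.
Offense committed while on probation or parole (+$20,000 flat): $381,650 + $20,000 = $401,650.
$401,650 is within the $650,000 maximum.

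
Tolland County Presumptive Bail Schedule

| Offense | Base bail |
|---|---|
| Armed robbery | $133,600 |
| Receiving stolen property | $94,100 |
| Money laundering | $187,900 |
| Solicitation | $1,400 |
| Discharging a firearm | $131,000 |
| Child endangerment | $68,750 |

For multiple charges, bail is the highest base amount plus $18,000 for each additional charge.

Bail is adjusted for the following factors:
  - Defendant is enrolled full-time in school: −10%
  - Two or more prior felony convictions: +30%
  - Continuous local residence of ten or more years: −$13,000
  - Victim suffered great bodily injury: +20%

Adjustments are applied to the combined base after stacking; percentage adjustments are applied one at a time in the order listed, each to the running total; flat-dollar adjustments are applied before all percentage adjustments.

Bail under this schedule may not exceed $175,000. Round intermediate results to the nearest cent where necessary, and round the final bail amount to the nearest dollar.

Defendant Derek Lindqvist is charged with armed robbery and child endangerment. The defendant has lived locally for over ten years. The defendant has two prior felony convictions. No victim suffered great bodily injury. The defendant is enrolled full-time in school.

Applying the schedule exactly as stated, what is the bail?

$162,162

Base amounts from the schedule: armed robbery $133,600; child endangerment $68,750.
Stacking rule: highest base plus $18,000 per additional charge. Highest is armed robbery at $133,600; 1 additional charge → +$18,000. Combined base = $151,600.
Continuous local residence of ten or more years (−$13,000 flat): $151,600 − $13,000 = $138,600.
Defendant is enrolled full-time in school (−10%): $138,600 × 0.9 = $124,740.
Two or more prior felony convictions (+30%): $124,740 × 1.3 = $162,162.
$162,162 is within the $175,000 maximum.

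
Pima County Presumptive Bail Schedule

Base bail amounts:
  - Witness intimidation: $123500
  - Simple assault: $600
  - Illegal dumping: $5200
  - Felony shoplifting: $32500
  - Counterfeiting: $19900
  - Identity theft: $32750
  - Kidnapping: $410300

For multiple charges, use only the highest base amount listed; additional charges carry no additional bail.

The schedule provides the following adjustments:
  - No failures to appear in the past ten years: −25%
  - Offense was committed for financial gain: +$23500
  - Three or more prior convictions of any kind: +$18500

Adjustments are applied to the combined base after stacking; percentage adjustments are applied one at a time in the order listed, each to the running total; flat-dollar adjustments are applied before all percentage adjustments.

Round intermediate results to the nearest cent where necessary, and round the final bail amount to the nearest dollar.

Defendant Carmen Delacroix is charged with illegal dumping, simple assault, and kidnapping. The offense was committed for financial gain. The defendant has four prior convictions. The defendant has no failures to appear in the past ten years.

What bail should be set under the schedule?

Base amounts from the schedule: illegal dumping $5200; simple assault $600; kidnapping $410300.
Stacking rule: use the highest base only. Highest is kidnapping at $410300. Combined base = $410300.
Offense was committed for financial gain (+$23500 flat): $410300 + $23500 = $433800.
Three or more prior convictions of any kind (+$18500 flat): $433800 + $18500 = $452300.
No failures to appear in the past ten years (−25%): $452300 × 0.75 = $339225.

$339225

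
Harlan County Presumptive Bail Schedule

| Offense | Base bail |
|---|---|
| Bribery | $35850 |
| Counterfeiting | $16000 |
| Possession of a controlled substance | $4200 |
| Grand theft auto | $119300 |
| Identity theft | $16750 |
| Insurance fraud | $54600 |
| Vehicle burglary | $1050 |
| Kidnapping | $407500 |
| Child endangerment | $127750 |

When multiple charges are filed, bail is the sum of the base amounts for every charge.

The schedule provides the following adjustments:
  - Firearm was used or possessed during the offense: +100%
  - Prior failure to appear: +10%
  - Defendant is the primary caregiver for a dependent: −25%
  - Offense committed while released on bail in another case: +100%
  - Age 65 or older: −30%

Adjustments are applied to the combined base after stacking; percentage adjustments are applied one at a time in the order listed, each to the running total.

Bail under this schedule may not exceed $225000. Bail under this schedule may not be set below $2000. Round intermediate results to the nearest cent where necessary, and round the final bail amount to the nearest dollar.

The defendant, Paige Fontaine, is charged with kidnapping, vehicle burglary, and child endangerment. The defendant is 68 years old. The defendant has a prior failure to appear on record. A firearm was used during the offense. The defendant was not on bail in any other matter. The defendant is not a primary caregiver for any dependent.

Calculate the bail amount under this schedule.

$225000

Base amounts from the schedule: kidnapping $407500; vehicle burglary $1050; child endangerment $127750.
Stacking rule: sum of all bases. $407500 + $1050 + $127750 = $536300.
Firearm was used or possessed during the offense (+100%): $536300 × 2 = $1072600.
Prior failure to appear (+10%): $1072600 × 1.1 = $1179860.
Age 65 or older (−30%): $1179860 × 0.7 = $825902.
Result $825902 exceeds the maximum of $225000; bail is capped at $225000.
$225000 is at or above the $2000 minimum.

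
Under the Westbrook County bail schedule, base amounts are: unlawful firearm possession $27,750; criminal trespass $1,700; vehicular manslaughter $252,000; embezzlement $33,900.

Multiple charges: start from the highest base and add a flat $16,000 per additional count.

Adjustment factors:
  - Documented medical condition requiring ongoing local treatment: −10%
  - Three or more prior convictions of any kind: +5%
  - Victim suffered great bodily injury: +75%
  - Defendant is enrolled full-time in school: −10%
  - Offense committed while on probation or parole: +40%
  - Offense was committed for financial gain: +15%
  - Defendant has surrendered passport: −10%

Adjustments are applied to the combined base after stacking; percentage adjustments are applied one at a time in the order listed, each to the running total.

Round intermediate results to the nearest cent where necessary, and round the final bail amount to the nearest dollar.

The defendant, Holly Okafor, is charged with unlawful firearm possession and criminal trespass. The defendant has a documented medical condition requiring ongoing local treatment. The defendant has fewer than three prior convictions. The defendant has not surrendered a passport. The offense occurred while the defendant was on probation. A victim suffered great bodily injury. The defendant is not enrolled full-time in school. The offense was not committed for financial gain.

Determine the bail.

Base amounts from the schedule: unlawful firearm possession $27,750; criminal trespass $1,700.
Stacking rule: highest base plus $16,000 per additional charge. Highest is unlawful firearm possession at $27,750; 1 additional charge → +$16,000. Combined base = $43,750.
Documented medical condition requiring ongoing local treatment (−10%): $43,750 × 0.9 = $39,375.
Victim suffered great bodily injury (+75%): $39,375 × 1.75 = $68,906.25.
Offense committed while on probation or parole (+40%): $68,906.25 × 1.4 = $96,468.75.
Rounded to the nearest dollar: $96,469.

$96,469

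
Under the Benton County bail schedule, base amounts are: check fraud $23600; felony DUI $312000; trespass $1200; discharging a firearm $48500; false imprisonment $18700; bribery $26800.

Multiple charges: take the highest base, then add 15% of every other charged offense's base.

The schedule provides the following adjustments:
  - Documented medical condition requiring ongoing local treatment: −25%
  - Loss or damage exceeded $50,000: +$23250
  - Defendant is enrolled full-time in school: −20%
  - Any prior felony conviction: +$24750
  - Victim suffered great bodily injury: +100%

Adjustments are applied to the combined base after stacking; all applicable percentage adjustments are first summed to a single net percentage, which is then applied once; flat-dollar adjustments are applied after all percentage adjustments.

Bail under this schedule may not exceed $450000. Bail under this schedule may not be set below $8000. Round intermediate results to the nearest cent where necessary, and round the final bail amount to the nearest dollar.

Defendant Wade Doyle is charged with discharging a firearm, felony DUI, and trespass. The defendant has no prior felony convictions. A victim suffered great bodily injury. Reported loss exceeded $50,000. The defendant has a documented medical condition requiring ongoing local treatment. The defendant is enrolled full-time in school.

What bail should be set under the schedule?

Base amounts from the schedule: discharging a firearm $48500; felony DUI $312000; trespass $1200.
Stacking rule: highest base plus 15% of each additional charge. Highest is felony DUI at $312000. Additional: $48500 × 15% = $7275; $1200 × 15% = $180. Combined base = $312000 + $7455 = $319455.
Net percentage adjustment: −25% −20% +100% = +55%. $319455 × 1.55 = $495155.25.
Loss or damage exceeded $50,000 (+$23250 flat): $495155.25 + $23250 = $518405.25.
Result $518405.25 exceeds the maximum of $450000; bail is capped at $450000.
$450000 is at or above the $8000 minimum.

$450000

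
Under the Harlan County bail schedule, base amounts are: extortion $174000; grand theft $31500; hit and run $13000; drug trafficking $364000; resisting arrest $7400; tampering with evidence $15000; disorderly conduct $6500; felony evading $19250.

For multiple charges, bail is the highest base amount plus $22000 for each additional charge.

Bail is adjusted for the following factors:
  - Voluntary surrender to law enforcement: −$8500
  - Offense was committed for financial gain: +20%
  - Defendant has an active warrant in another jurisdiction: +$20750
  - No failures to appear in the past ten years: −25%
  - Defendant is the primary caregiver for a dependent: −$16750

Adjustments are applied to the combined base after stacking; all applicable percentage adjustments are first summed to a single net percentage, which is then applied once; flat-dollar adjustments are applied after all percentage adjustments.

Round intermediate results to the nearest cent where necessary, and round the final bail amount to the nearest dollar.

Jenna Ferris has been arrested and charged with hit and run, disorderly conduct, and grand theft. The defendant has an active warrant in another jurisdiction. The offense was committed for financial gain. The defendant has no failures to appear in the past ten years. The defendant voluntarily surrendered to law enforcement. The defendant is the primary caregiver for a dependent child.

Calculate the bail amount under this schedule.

$67225

Base amounts from the schedule: hit and run $13000; disorderly conduct $6500; grand theft $31500.
Stacking rule: highest base plus $22000 per additional charge. Highest is grand theft at $31500; 2 additional charges → +$44000. Combined base = $75500.
Net percentage adjustment: +20% −25% = −5%. $75500 × 0.95 = $71725.
Voluntary surrender to law enforcement (−$8500 flat): $71725 − $8500 = $63225.
Defendant has an active warrant in another jurisdiction (+$20750 flat): $63225 + $20750 = $83975.
Defendant is the primary caregiver for a dependent (−$16750 flat): $83975 − $16750 = $67225.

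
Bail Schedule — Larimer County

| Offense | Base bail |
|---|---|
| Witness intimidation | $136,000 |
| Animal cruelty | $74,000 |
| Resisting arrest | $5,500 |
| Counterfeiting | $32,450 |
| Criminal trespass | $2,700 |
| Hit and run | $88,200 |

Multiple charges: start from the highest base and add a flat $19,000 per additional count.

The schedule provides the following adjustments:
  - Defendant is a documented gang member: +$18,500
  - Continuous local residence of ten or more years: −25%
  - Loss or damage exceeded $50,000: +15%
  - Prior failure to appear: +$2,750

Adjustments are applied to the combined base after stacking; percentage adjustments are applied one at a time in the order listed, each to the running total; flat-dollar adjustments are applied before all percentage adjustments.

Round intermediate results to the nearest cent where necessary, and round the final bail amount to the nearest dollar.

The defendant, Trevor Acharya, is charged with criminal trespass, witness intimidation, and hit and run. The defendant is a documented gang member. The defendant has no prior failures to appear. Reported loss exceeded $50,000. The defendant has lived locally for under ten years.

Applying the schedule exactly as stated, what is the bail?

Base amounts from the schedule: criminal trespass $2,700; witness intimidation $136,000; hit and run $88,200.
Stacking rule: highest base plus $19,000 per additional charge. Highest is witness intimidation at $136,000; 2 additional charges → +$38,000. Combined base = $174,000.
Defendant is a documented gang member (+$18,500 flat): $174,000 + $18,500 = $192,500.
Loss or damage exceeded $50,000 (+15%): $192,500 × 1.15 = $221,375.

$221,375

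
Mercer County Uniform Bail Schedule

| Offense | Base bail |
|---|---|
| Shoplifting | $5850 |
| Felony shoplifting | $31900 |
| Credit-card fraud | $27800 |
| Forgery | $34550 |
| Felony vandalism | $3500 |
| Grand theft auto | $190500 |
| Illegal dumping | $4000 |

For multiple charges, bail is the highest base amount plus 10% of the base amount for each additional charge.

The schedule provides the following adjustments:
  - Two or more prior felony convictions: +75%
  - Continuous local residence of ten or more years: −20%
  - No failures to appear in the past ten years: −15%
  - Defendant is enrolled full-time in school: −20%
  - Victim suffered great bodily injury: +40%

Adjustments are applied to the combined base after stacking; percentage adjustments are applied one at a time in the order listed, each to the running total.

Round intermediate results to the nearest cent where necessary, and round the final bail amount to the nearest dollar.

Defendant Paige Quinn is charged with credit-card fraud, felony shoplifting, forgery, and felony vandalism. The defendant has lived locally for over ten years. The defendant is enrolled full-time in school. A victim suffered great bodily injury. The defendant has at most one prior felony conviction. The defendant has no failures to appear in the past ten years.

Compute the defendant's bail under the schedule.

$31127

Base amounts from the schedule: credit-card fraud $27800; felony shoplifting $31900; forgery $34550; felony vandalism $3500.
Stacking rule: highest base plus 10% of each additional charge. Highest is forgery at $34550. Additional: $27800 × 10% = $2780; $31900 × 10% = $3190; $3500 × 10% = $350. Combined base = $34550 + $6320 = $40870.
Continuous local residence of ten or more years (−20%): $40870 × 0.8 = $32696.
No failures to appear in the past ten years (−15%): $32696 × 0.85 = $27791.60.
Defendant is enrolled full-time in school (−20%): $27791.60 × 0.8 = $22233.28.
Victim suffered great bodily injury (+40%): $22233.28 × 1.4 = $31126.59.
Rounded to the nearest dollar: $31127.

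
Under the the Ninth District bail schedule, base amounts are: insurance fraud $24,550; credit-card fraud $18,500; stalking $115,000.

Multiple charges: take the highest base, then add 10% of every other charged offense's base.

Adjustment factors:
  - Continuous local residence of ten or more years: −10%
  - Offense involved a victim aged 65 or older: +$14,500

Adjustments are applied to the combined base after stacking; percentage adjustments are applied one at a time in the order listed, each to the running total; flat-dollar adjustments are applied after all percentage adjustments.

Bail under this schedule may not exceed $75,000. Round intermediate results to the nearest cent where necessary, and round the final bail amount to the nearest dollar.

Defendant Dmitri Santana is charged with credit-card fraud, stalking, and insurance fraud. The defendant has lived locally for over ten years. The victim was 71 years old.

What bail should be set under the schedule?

Base amounts from the schedule: credit-card fraud $18,500; stalking $115,000; insurance fraud $24,550.
Stacking rule: highest base plus 10% of each additional charge. Highest is stalking at $115,000. Additional: $18,500 × 10% = $1,850; $24,550 × 10% = $2,455. Combined base = $115,000 + $4,305 = $119,305.
Continuous local residence of ten or more years (−10%): $119,305 × 0.9 = $107,374.50.
Offense involved a victim aged 65 or older (+$14,500 flat): $107,374.50 + $14,500 = $121,874.50.
Result $121,874.50 exceeds the maximum of $75,000; bail is capped at $75,000.

$75,000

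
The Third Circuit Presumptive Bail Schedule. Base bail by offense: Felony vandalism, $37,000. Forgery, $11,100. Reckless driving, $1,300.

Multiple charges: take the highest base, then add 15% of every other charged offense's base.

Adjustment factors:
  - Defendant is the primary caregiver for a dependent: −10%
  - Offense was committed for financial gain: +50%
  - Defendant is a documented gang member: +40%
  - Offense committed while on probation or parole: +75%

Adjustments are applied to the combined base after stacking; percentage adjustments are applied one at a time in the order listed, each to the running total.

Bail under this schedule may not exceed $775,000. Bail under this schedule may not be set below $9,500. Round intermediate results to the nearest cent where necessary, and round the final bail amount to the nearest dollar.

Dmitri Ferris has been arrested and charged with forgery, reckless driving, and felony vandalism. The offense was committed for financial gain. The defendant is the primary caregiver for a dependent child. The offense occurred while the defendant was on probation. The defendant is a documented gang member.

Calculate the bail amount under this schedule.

$128,529

Base amounts from the schedule: forgery $11,100; reckless driving $1,300; felony vandalism $37,000.
Stacking rule: highest base plus 15% of each additional charge. Highest is felony vandalism at $37,000. Additional: $11,100 × 15% = $1,665; $1,300 × 15% = $195. Combined base = $37,000 + $1,860 = $38,860.
Defendant is the primary caregiver for a dependent (−10%): $38,860 × 0.9 = $34,974.
Offense was committed for financial gain (+50%): $34,974 × 1.5 = $52,461.
Defendant is a documented gang member (+40%): $52,461 × 1.4 = $73,445.40.
Offense committed while on probation or parole (+75%): $73,445.40 × 1.75 = $128,529.45.
$128,529.45 is within the $775,000 maximum.
$128,529.45 is at or above the $9,500 minimum.
Rounded to the nearest dollar: $128,529.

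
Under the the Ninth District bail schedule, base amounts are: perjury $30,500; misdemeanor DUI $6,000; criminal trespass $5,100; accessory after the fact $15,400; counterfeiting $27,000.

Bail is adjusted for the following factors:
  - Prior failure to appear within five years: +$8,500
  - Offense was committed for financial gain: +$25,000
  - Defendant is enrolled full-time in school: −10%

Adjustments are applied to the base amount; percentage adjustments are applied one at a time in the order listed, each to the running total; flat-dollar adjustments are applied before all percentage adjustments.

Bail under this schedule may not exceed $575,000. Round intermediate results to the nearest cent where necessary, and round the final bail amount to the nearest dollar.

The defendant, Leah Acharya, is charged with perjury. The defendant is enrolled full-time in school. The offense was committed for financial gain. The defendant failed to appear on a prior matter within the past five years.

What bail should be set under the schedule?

Base amounts from the schedule: perjury $30,500.
Single charge. Combined base = $30,500.
Prior failure to appear within five years (+$8,500 flat): $30,500 + $8,500 = $39,000.
Offense was committed for financial gain (+$25,000 flat): $39,000 + $25,000 = $64,000.
Defendant is enrolled full-time in school (−10%): $64,000 × 0.9 = $57,600.
$57,600 is within the $575,000 maximum.

$57,600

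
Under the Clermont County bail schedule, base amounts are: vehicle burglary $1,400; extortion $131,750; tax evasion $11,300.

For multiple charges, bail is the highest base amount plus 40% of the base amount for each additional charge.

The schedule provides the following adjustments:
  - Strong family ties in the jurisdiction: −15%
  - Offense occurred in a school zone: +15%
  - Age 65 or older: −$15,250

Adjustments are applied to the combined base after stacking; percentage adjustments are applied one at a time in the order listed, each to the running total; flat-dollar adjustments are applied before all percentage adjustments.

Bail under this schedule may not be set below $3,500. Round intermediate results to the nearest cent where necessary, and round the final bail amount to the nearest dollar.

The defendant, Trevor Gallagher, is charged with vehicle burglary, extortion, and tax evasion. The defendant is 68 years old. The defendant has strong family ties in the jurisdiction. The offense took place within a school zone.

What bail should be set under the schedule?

Base amounts from the schedule: vehicle burglary $1,400; extortion $131,750; tax evasion $11,300.
Stacking rule: highest base plus 40% of each additional charge. Highest is extortion at $131,750. Additional: $1,400 × 40% = $560; $11,300 × 40% = $4,520. Combined base = $131,750 + $5,080 = $136,830.
Age 65 or older (−$15,250 flat): $136,830 − $15,250 = $121,580.
Strong family ties in the jurisdiction (−15%): $121,580 × 0.85 = $103,343.
Offense occurred in a school zone (+15%): $103,343 × 1.15 = $118,844.45.
$118,844.45 is at or above the $3,500 minimum.
Rounded to the nearest dollar: $118,844.

$118,844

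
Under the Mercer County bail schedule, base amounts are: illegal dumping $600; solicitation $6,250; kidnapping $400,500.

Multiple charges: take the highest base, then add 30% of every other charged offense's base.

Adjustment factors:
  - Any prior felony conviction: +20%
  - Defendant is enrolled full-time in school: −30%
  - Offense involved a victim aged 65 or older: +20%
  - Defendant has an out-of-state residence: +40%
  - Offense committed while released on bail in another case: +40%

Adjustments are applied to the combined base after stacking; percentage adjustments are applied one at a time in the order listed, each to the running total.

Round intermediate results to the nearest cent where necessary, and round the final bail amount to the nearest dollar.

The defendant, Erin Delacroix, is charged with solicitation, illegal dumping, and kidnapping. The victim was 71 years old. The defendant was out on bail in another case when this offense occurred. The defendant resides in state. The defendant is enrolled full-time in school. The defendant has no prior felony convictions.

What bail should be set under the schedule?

$473,405

Base amounts from the schedule: solicitation $6,250; illegal dumping $600; kidnapping $400,500.
Stacking rule: highest base plus 30% of each additional charge. Highest is kidnapping at $400,500. Additional: $6,250 × 30% = $1,875; $600 × 30% = $180. Combined base = $400,500 + $2,055 = $402,555.
Defendant is enrolled full-time in school (−30%): $402,555 × 0.7 = $281,788.50.
Offense involved a victim aged 65 or older (+20%): $281,788.50 × 1.2 = $338,146.20.
Offense committed while released on bail in another case (+40%): $338,146.20 × 1.4 = $473,404.68.
Rounded to the nearest dollar: $473,405.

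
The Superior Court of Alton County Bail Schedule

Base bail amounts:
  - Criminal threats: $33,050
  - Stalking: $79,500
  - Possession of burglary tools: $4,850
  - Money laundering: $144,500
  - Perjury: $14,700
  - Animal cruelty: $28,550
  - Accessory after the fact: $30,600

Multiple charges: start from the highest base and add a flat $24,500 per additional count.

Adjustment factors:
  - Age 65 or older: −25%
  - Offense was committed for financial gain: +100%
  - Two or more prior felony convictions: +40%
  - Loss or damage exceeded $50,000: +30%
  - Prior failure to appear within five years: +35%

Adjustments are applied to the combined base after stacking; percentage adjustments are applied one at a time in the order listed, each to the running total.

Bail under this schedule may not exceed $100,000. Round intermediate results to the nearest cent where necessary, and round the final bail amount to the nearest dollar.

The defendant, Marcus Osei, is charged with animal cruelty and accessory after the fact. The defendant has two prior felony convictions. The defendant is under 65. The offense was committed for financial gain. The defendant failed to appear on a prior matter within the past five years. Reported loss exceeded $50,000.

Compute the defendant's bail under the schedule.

$100,000

Base amounts from the schedule: animal cruelty $28,550; accessory after the fact $30,600.
Stacking rule: highest base plus $24,500 per additional charge. Highest is accessory after the fact at $30,600; 1 additional charge → +$24,500. Combined base = $55,100.
Offense was committed for financial gain (+100%): $55,100 × 2 = $110,200.
Two or more prior felony convictions (+40%): $110,200 × 1.4 = $154,280.
Loss or damage exceeded $50,000 (+30%): $154,280 × 1.3 = $200,564.
Prior failure to appear within five years (+35%): $200,564 × 1.35 = $270,761.40.
Result $270,761.40 exceeds the maximum of $100,000; bail is capped at $100,000.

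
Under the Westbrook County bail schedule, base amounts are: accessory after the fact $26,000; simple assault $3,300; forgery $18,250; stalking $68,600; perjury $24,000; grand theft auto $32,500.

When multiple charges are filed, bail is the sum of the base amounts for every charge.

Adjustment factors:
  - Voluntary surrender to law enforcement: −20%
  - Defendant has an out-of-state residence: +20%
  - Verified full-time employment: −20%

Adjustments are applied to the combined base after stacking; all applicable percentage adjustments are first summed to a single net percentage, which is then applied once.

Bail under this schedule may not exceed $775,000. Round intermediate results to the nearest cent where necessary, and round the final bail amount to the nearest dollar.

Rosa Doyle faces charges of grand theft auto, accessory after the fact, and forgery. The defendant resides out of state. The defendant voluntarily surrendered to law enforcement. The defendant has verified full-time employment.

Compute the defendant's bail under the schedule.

Base amounts from the schedule: grand theft auto $32,500; accessory after the fact $26,000; forgery $18,250.
Stacking rule: sum of all bases. $32,500 + $26,000 + $18,250 = $76,750.
Net percentage adjustment: −20% +20% −20% = −20%. $76,750 × 0.8 = $61,400.
$61,400 is within the $775,000 maximum.

$61,400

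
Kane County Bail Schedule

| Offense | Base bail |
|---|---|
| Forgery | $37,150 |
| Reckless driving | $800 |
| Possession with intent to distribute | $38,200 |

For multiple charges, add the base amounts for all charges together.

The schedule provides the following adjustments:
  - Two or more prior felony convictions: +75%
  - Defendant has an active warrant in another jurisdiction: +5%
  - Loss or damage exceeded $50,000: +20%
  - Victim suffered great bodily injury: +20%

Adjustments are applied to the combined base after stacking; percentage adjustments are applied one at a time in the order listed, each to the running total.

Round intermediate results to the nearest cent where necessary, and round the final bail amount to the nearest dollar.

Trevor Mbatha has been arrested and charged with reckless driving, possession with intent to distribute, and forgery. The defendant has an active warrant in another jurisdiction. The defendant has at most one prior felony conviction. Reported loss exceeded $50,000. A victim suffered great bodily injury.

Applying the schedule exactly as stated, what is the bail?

Base amounts from the schedule: reckless driving $800; possession with intent to distribute $38,200; forgery $37,150.
Stacking rule: sum of all bases. $800 + $38,200 + $37,150 = $76,150.
Defendant has an active warrant in another jurisdiction (+5%): $76,150 × 1.05 = $79,957.50.
Loss or damage exceeded $50,000 (+20%): $79,957.50 × 1.2 = $95,949.
Victim suffered great bodily injury (+20%): $95,949 × 1.2 = $115,138.80.
Rounded to the nearest dollar: $115,139.

$115,139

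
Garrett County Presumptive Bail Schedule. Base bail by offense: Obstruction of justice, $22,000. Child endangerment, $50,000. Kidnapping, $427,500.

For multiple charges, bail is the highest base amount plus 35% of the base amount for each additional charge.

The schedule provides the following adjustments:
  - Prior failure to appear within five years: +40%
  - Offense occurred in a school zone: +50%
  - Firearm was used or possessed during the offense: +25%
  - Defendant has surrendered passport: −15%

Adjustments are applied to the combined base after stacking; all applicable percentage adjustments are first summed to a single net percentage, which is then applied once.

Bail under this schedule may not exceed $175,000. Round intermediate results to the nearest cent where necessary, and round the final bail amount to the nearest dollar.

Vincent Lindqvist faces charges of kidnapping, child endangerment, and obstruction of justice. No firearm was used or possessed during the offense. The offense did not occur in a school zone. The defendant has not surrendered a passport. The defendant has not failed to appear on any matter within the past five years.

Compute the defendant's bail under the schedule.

$175,000

Base amounts from the schedule: kidnapping $427,500; child endangerment $50,000; obstruction of justice $22,000.
Stacking rule: highest base plus 35% of each additional charge. Highest is kidnapping at $427,500. Additional: $50,000 × 35% = $17,500; $22,000 × 35% = $7,700. Combined base = $427,500 + $25,200 = $452,700.
No adjustment factors apply to this defendant.
Result $452,700 exceeds the maximum of $175,000; bail is capped at $175,000.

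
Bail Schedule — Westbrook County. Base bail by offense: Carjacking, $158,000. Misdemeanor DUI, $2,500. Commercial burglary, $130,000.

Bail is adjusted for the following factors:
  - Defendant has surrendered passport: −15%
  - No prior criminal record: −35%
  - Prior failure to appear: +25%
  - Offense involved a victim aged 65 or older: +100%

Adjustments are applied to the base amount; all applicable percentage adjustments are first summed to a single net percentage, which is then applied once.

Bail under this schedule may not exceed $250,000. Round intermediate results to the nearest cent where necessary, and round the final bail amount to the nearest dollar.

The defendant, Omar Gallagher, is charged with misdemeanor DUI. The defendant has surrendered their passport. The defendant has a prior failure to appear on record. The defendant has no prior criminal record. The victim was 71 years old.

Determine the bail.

Base amounts from the schedule: misdemeanor DUI $2,500.
Single charge. Combined base = $2,500.
Net percentage adjustment: −15% −35% +25% +100% = +75%. $2,500 × 1.75 = $4,375.
$4,375 is within the $250,000 maximum.

$4,375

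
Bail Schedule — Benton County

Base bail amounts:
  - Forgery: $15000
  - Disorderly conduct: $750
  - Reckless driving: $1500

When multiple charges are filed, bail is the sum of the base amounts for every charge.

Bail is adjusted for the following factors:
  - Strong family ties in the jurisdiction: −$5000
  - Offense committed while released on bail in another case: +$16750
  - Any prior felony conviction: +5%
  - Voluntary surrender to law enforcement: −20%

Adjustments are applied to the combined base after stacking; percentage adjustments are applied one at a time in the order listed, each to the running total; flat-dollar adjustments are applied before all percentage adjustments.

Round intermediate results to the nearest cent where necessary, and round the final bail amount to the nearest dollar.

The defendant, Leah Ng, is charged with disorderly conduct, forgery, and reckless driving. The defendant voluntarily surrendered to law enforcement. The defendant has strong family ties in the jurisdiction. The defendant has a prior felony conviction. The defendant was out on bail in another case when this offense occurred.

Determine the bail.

Base amounts from the schedule: disorderly conduct $750; forgery $15000; reckless driving $1500.
Stacking rule: sum of all bases. $750 + $15000 + $1500 = $17250.
Strong family ties in the jurisdiction (−$5000 flat): $17250 − $5000 = $12250.
Offense committed while released on bail in another case (+$16750 flat): $12250 + $16750 = $29000.
Any prior felony conviction (+5%): $29000 × 1.05 = $30450.
Voluntary surrender to law enforcement (−20%): $30450 × 0.8 = $24360.

$24360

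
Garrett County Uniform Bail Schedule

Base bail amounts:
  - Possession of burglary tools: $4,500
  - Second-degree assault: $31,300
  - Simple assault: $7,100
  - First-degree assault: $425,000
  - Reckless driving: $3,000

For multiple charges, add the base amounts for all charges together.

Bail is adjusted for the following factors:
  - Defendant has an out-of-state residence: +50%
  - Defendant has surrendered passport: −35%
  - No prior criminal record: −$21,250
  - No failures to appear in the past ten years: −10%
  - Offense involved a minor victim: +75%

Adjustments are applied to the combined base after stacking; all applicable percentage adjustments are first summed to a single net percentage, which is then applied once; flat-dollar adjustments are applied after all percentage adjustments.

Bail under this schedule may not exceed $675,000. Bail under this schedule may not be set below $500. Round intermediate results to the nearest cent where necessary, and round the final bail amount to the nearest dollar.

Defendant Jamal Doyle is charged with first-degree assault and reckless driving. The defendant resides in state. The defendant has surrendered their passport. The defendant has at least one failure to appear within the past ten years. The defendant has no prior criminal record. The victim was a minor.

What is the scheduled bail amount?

Base amounts from the schedule: first-degree assault $425,000; reckless driving $3,000.
Stacking rule: sum of all bases. $425,000 + $3,000 = $428,000.
Net percentage adjustment: −35% +75% = +40%. $428,000 × 1.4 = $599,200.
No prior criminal record (−$21,250 flat): $599,200 − $21,250 = $577,950.
$577,950 is within the $675,000 maximum.
$577,950 is at or above the $500 minimum.

$577,950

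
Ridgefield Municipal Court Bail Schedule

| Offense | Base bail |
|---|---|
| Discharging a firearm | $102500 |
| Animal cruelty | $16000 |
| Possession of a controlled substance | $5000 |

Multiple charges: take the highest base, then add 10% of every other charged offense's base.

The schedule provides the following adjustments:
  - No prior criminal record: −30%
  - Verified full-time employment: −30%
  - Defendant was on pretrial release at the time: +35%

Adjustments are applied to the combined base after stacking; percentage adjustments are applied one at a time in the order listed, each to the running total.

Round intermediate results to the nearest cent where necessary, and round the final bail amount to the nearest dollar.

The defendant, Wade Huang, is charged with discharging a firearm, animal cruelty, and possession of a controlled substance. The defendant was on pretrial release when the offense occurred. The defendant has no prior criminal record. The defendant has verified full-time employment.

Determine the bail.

$69193

Base amounts from the schedule: discharging a firearm $102500; animal cruelty $16000; possession of a controlled substance $5000.
Stacking rule: highest base plus 10% of each additional charge. Highest is discharging a firearm at $102500. Additional: $16000 × 10% = $1600; $5000 × 10% = $500. Combined base = $102500 + $2100 = $104600.
No prior criminal record (−30%): $104600 × 0.7 = $73220.
Verified full-time employment (−30%): $73220 × 0.7 = $51254.
Defendant was on pretrial release at the time (+35%): $51254 × 1.35 = $69192.90.
Rounded to the nearest dollar: $69193.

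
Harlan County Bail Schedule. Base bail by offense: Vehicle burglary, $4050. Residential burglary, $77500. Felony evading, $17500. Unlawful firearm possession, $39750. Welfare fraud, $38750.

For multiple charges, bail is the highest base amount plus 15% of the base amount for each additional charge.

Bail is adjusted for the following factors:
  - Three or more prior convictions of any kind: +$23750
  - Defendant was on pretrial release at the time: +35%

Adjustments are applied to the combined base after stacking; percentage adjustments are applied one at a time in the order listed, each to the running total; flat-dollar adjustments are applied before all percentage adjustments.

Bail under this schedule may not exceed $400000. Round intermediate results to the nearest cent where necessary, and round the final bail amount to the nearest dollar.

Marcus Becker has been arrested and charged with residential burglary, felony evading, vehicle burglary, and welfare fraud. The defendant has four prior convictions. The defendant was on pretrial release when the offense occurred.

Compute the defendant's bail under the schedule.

$148898

Base amounts from the schedule: residential burglary $77500; felony evading $17500; vehicle burglary $4050; welfare fraud $38750.
Stacking rule: highest base plus 15% of each additional charge. Highest is residential burglary at $77500. Additional: $17500 × 15% = $2625; $4050 × 15% = $607.50; $38750 × 15% = $5812.50. Combined base = $77500 + $9045 = $86545.
Three or more prior convictions of any kind (+$23750 flat): $86545 + $23750 = $110295.
Defendant was on pretrial release at the time (+35%): $110295 × 1.35 = $148898.25.
$148898.25 is within the $400000 maximum.
Rounded to the nearest dollar: $148898.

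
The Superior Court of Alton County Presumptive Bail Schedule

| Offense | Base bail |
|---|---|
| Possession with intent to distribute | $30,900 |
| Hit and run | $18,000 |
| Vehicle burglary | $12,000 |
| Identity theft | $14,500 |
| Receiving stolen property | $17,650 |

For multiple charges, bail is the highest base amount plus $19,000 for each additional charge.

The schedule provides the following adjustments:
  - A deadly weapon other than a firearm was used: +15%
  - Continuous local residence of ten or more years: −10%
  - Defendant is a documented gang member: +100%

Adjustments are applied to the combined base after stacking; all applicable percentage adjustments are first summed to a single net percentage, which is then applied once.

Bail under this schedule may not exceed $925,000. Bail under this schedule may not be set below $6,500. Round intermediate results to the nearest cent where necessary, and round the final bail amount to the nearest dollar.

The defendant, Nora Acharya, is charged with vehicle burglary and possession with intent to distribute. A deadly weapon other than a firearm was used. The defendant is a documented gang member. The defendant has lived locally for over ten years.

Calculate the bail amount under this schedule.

$102,295

Base amounts from the schedule: vehicle burglary $12,000; possession with intent to distribute $30,900.
Stacking rule: highest base plus $19,000 per additional charge. Highest is possession with intent to distribute at $30,900; 1 additional charge → +$19,000. Combined base = $49,900.
Net percentage adjustment: +15% −10% +100% = +105%. $49,900 × 2.05 = $102,295.
$102,295 is within the $925,000 maximum.
$102,295 is at or above the $6,500 minimum.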